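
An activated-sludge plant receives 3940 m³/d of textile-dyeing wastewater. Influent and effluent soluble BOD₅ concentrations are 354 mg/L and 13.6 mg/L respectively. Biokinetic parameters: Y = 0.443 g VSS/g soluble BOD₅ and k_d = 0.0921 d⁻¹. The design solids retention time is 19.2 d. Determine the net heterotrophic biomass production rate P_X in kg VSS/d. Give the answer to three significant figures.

P_X ≈ 215 kg VSS/d

The observed yield is Y_obs = Y/(1 + k_d·θ_c) = 0.443 / (1 + 0.0921 × 19.2) = 0.443 / 2.768 = 0.1600 g VSS per g soluble BOD₅ removed.
ΔS = 354 − 13.6 = 340.4 mg/L, so the substrate removal rate is 3940 × 340.4/1000 = 1341 kg soluble BOD₅/d.
Biomass produced: P_X = Y_obs·Q·ΔS = 0.1600 × 1341 ≈ 214.6 kg VSS/d.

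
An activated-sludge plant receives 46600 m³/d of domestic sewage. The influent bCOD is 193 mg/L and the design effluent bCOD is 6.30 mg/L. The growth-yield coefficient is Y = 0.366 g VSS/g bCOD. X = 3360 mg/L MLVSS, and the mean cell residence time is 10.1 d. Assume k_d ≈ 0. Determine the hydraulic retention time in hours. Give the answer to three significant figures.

Biomass mass balance (decay neglected): V·X = Y·Q·(S₀ − S)·θ_c, so V = 0.366 × 46600 × (193 − 6.30) × 10.1 / 3360 = 9572 m³.
HRT = V/Q = 9572 m³ / 46600 m³·d⁻¹ = 0.2054 d × 24 = 4.930 h.

τ ≈ 4.93 h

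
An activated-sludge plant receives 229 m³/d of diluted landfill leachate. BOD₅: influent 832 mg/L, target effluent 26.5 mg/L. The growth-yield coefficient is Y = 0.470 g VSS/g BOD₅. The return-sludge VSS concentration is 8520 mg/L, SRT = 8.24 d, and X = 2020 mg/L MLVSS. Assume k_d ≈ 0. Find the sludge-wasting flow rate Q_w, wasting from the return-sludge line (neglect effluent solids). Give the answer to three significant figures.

Q_w ≈ 10.2 m³/d

With k_d = 0 the design equation reduces to V = Y Q (S₀−S) θ_c / X = 0.470 × 229 × (832 − 26.5) × 8.24 / 2020 = 353.7 m³.
Q_w = (V·X)/(θ_c X_r) = 353.7 × 2020 / (8.24 × 8520) = 10.18 m³/d.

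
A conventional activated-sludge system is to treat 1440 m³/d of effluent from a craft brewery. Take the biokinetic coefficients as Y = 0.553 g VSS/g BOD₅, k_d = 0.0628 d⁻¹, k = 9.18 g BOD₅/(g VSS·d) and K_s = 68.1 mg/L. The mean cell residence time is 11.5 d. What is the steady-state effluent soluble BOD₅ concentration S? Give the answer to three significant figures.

For a completely mixed reactor with recycle the Lawrence–McCarty relation gives S = K_s·(1 + k_d·θ_c) / [θ_c·(Y·k − k_d) − 1] = 68.1 × (1 + 0.0628 × 11.5) / [11.5 × (0.553 × 9.18 − 0.0628) − 1] = 117.3 / 56.66 = 2.070 mg/L.

S ≈ 2.07 mg/L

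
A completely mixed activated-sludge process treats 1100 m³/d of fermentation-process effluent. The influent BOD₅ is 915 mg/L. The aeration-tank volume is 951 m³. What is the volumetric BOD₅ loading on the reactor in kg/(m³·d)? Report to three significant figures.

Volumetric loading L_v = Q·S₀ / V = 1100 × 915 g/m³ / 951.0 m³ = 1058 g/(m³·d) = 1.058 kg BOD₅/(m³·d).

L_v ≈ 1.06 kg BOD₅/(m³·d)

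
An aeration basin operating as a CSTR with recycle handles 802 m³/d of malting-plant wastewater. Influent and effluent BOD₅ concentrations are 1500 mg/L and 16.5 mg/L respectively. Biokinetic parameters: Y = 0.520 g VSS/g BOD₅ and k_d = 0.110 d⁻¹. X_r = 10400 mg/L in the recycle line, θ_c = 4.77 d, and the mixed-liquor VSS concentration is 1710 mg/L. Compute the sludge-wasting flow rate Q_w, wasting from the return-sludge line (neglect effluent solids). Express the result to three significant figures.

Steady-state biomass mass balance: V·X·(1 + k_d·θ_c) = Y·Q·(S₀ − S)·θ_c, so V = 0.520 × 802 × (1500 − 16.5) × 4.77 / [1710 × (1 + 0.110 × 4.77)] = 2.95×10^6 / 2607 = 1132 m³.
θ_c = V·X/(Q_w·X_r) when wasting from the recycle, so Q_w = V·X/(θ_c·X_r) = 1132 × 1710 / (4.77 × 10400) = 39.02 m³/d.

Q_w ≈ 39.0 m³/d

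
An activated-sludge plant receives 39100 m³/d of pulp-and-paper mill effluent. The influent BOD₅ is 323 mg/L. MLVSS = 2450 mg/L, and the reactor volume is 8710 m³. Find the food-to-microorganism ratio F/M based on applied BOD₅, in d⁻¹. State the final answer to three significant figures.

F/M = applied load / biomass = Q·S₀/(V·X) = 39100 × 323 / (8710 × 2450) = 0.5918 d⁻¹.

F/M ≈ 0.592 d⁻¹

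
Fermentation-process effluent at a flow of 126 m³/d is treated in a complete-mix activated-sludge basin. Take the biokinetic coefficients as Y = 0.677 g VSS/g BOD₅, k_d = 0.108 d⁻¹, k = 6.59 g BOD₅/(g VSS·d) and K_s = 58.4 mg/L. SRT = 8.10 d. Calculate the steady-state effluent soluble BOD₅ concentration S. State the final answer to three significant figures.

For a completely mixed reactor with recycle the Lawrence–McCarty relation gives S = K_s·(1 + k_d·θ_c) / [θ_c·(Y·k − k_d) − 1] = 58.4 × (1 + 0.108 × 8.10) / [8.10 × (0.677 × 6.59 − 0.108) − 1] = 109.5 / 34.26 = 3.196 mg/L.

S ≈ 3.20 mg/L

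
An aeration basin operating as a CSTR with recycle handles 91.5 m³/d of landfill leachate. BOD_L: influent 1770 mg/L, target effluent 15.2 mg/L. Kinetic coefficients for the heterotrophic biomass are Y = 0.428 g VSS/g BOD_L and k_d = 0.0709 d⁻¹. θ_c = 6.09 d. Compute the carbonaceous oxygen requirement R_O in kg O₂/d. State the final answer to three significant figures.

Y_obs = Y / (1 + k_d θ_c) = 0.428 / (1 + 0.0709 × 6.09) = 0.428 / 1.432 = 0.2989.
ΔS = 1770 − 15.2 = 1755 mg/L, so the substrate removal rate is 91.5 × 1755/1000 = 160.6 kg BOD_L/d.
P_X = Y_obs·Q·(S₀ − S) = 0.2989 × 160.6 = 48.00 kg VSS/d.
Carbonaceous O₂ demand = substrate oxidised − cell-mass equivalent = 160.6 − 1.42 × 48.00 = 92.41 kg O₂/d.

R_O ≈ 92.4 kg O₂/d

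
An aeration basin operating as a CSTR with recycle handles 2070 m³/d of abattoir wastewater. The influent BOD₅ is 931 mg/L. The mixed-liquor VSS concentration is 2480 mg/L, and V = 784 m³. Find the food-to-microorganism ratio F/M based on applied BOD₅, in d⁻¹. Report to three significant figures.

F/M ≈ 0.991 d⁻¹

F/M = Q·S₀ / (V·X) = 2070 × 931 / (784.0 × 2480) = 0.9912 g BOD₅·(g VSS·d)⁻¹.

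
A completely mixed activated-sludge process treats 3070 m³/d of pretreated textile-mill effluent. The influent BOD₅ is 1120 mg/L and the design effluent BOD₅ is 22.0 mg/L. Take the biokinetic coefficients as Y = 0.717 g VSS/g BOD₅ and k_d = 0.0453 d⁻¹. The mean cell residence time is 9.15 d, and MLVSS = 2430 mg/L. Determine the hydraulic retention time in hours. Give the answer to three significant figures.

Steady-state biomass mass balance: V·X·(1 + k_d·θ_c) = Y·Q·(S₀ − S)·θ_c, so V = 0.717 × 3070 × (1120 − 22.0) × 9.15 / [2430 × (1 + 0.0453 × 9.15)] = 2.21×10^7 / 3437 = 6434 m³.
Hydraulic retention time τ = V/Q = 6434 / 3070 = 2.096 d = 50.30 h.

τ ≈ 50.3 h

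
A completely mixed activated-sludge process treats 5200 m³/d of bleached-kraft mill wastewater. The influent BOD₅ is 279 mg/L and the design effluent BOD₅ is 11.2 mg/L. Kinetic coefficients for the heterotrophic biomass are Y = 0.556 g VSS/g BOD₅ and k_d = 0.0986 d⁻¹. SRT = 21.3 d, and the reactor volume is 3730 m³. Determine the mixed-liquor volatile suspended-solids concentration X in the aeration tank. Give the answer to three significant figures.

X ≈ 1430 mg/L

From V·X·(1 + k_d·θ_c) = Y·Q·(S₀ − S)·θ_c: X = 0.556 × 5200 × (279 − 11.2) × 21.3 / [3730 × (1 + 0.0986 × 21.3)] = 1426 mg/L.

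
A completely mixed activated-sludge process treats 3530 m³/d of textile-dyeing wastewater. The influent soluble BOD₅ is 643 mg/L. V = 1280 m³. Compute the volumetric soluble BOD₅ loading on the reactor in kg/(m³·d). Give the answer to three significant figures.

L_v = Q S₀ / V = 3530 × 643 × 10⁻³ / 1280 = 1.773 kg/(m³·d).

L_v ≈ 1.77 kg soluble BOD₅/(m³·d)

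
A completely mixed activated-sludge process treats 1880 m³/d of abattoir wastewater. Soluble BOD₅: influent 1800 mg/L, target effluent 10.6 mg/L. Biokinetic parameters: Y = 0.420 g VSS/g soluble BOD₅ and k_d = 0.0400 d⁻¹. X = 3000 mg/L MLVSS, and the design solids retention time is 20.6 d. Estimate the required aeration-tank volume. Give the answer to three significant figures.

V ≈ 5320 m³

Steady-state biomass mass balance: V·X·(1 + k_d·θ_c) = Y·Q·(S₀ − S)·θ_c, so V = 0.420 × 1880 × (1800 − 10.6) × 20.6 / [3000 × (1 + 0.0400 × 20.6)] = 2.91×10^7 / 5472 = 5319 m³.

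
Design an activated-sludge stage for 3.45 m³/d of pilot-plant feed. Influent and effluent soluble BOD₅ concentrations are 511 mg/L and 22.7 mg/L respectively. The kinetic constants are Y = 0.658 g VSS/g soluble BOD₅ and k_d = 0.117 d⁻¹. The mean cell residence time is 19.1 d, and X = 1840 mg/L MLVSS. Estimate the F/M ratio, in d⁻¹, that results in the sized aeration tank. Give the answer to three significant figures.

F/M ≈ 0.269 d⁻¹

Rearranging the biomass balance for a CMAS with decay, V = Y·Q·ΔS·θ_c / [X·(1+k_d θ_c)] = 0.658 × 3.45 × (511 − 22.7) × 19.1 / [1840 × (1 + 0.117 × 19.1)] = 2.12×10^4 / 5952 = 3.557 m³.
Food-to-microorganism ratio F/M = Q S₀ / (V X) = 3.45 × 511 / (3.557 × 1840) = 0.2693 d⁻¹.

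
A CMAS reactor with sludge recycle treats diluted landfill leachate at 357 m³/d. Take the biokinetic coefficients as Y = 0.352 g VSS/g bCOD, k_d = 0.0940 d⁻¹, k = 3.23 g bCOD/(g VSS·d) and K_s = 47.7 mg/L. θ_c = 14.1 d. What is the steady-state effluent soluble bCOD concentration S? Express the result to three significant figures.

For a completely mixed reactor with recycle the Lawrence–McCarty relation gives S = K_s·(1 + k_d·θ_c) / [θ_c·(Y·k − k_d) − 1] = 47.7 × (1 + 0.0940 × 14.1) / [14.1 × (0.352 × 3.23 − 0.0940) − 1] = 110.9 / 13.71 = 8.093 mg/L.

S ≈ 8.09 mg/L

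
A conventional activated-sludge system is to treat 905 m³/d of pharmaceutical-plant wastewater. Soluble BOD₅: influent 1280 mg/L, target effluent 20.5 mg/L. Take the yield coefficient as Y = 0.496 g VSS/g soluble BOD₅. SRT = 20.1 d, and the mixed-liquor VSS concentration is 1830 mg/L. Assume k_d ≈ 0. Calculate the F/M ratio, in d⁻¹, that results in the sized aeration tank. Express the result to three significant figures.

F/M ≈ 0.102 d⁻¹

With k_d = 0 the design equation reduces to V = Y Q (S₀−S) θ_c / X = 0.496 × 905 × (1280 − 20.5) × 20.1 / 1830 = 6210 m³.
Food-to-microorganism ratio F/M = Q S₀ / (V X) = 905 × 1280 / (6210 × 1830) = 0.1019 d⁻¹.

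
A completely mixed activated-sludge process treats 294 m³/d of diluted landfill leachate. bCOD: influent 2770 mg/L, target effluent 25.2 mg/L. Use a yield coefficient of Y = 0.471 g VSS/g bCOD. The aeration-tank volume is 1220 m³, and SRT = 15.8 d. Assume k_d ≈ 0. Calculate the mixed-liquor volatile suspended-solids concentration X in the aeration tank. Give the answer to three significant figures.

From V·X = Y·Q·(S₀ − S)·θ_c (decay neglected): X = 0.471 × 294 × (2770 − 25.2) × 15.8 / 1220 = 4922 mg/L.

X ≈ 4920 mg/L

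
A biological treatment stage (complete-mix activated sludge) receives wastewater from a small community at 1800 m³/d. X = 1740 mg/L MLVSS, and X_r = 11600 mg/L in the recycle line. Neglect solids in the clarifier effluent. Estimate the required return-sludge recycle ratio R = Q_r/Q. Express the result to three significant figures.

R = Q_r/Q = X/(X_r − X) = 1740 / (11600 − 1740) = 0.1765.

R ≈ 0.176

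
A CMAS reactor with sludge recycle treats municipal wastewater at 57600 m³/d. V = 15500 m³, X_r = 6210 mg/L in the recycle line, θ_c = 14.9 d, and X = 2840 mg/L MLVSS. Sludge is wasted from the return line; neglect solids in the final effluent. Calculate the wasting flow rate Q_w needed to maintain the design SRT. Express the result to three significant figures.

Q_w = (V·X)/(θ_c X_r) = 15500 × 2840 / (14.9 × 6210) = 475.7 m³/d.

Q_w ≈ 476 m³/d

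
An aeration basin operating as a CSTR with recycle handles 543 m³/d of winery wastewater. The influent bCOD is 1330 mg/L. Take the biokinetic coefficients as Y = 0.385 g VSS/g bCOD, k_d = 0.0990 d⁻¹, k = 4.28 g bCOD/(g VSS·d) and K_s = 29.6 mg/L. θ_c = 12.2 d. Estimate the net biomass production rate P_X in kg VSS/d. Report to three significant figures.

P_X ≈ 126 kg VSS/d

Effluent substrate depends only on kinetics and SRT: S = K_s(1 + k_d θ_c) / [θ_c(Yk − k_d) − 1] = 29.6 × (1 + 0.0990 × 12.2) / [12.2 × (0.385 × 4.28 − 0.0990) − 1] = 65.35 / 17.90 = 3.652 mg/L.
Correct the yield for decay: Y_obs = Y/(1 + k_d θ_c) = 0.385 / (1 + 0.0990 × 12.2) = 0.385 / 2.208 = 0.1744.
Mass of bCOD removed per day: Q(S₀ − S) = 543 × 1326 g/m³ = 720.2 kg/d.
Net biomass production P_X = Y_obs × Q·(S₀ − S) = 0.1744 × 720.2 = 125.6 kg VSS/d.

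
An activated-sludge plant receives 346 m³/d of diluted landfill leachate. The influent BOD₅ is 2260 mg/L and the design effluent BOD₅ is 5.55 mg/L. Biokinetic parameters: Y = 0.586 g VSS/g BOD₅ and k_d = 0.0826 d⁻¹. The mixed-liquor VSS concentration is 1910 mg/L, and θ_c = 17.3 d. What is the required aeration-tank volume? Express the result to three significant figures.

V ≈ 1700 m³

Steady-state biomass mass balance: V·X·(1 + k_d·θ_c) = Y·Q·(S₀ − S)·θ_c, so V = 0.586 × 346 × (2260 − 5.55) × 17.3 / [1910 × (1 + 0.0826 × 17.3)] = 7.91×10^6 / 4639 = 1705 m³.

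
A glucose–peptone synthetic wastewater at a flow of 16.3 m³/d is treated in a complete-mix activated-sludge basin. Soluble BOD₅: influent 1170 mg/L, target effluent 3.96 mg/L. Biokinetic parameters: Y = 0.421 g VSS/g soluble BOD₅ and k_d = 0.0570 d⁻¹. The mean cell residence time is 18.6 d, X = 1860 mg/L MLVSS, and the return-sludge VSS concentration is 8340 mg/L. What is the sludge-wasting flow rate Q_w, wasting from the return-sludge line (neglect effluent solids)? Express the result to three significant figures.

Q_w ≈ 0.466 m³/d

From the SRT design equation V = Y Q (S₀−S) θ_c / [X (1 + k_d θ_c)] = 0.421 × 16.3 × (1170 − 3.96) × 18.6 / [1860 × (1 + 0.0570 × 18.6)] = 1.49×10^5 / 3832 = 38.84 m³.
Q_w = (V·X)/(θ_c X_r) = 38.84 × 1860 / (18.6 × 8340) = 0.4657 m³/d.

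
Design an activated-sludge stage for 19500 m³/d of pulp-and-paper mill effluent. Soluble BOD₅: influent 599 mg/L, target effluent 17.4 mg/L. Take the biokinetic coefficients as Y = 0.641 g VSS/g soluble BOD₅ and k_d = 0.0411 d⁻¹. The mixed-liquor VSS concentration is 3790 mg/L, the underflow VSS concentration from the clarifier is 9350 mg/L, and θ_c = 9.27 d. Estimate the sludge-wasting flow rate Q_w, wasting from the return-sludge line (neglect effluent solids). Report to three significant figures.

From the SRT design equation V = Y Q (S₀−S) θ_c / [X (1 + k_d θ_c)] = 0.641 × 19500 × (599 − 17.4) × 9.27 / [3790 × (1 + 0.0411 × 9.27)] = 6.74×10^7 / 5234 = 12876 m³.
θ_c = V·X/(Q_w·X_r) when wasting from the recycle, so Q_w = V·X/(θ_c·X_r) = 12876 × 3790 / (9.27 × 9350) = 563.0 m³/d.

Q_w ≈ 563 m³/d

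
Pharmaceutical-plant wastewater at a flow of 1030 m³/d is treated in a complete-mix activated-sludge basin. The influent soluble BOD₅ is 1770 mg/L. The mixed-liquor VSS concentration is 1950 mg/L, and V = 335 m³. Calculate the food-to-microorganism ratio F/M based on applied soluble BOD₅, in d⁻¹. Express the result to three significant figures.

Food-to-microorganism ratio F/M = Q S₀ / (V X) = 1030 × 1770 / (335.0 × 1950) = 2.791 d⁻¹.

F/M ≈ 2.79 d⁻¹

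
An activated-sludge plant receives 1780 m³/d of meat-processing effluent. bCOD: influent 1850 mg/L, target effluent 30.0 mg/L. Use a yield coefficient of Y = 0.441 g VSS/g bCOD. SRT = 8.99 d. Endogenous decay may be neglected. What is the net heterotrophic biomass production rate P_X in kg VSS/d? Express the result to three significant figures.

No decay correction is needed, so Y_obs = Y = 0.441.
Mass of bCOD removed per day: Q(S₀ − S) = 1780 × 1820 g/m³ = 3240 kg/d.
Net biomass production P_X = Y_obs × Q·(S₀ − S) = 0.4410 × 3240 = 1429 kg VSS/d.

P_X ≈ 1430 kg VSS/d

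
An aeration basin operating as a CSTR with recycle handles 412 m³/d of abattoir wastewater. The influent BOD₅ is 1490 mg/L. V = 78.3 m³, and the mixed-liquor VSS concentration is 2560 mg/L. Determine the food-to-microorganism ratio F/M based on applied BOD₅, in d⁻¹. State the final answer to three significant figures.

Food-to-microorganism ratio F/M = Q S₀ / (V X) = 412 × 1490 / (78.30 × 2560) = 3.063 d⁻¹.

F/M ≈ 3.06 d⁻¹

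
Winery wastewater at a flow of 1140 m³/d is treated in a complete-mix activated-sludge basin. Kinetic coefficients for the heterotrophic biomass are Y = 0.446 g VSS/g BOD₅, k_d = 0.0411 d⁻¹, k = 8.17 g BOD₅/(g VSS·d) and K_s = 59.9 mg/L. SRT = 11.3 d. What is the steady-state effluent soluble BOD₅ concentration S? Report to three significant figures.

S ≈ 2.21 mg/L

From the Monod/SRT balance for a CMAS, S = K_s·(1+k_d θ_c)/[θ_c·(Y k − k_d) − 1] = 59.9 × (1 + 0.0411 × 11.3) / [11.3 × (0.446 × 8.17 − 0.0411) − 1] = 87.72 / 39.71 = 2.209 mg/L.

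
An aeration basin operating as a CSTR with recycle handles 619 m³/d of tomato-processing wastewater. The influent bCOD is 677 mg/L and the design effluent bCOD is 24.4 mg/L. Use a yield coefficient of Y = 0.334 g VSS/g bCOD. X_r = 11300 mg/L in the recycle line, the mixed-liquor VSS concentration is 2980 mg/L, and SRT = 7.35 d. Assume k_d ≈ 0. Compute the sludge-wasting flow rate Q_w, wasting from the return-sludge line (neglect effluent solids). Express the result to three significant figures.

Biomass mass balance (decay neglected): V·X = Y·Q·(S₀ − S)·θ_c, so V = 0.334 × 619 × (677 − 24.4) × 7.35 / 2980 = 332.8 m³.
Q_w = (V·X)/(θ_c X_r) = 332.8 × 2980 / (7.35 × 11300) = 11.94 m³/d.

Q_w ≈ 11.9 m³/d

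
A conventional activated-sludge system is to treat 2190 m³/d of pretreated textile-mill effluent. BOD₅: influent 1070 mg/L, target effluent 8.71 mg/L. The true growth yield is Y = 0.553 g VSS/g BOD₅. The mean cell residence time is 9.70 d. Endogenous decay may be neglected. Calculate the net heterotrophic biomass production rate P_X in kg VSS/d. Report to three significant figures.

P_X ≈ 1290 kg VSS/d

No decay correction is needed, so Y_obs = Y = 0.553.
Q·(S₀ − S) = 2190 × (1070 − 8.71) × 10⁻³ = 2324 kg/d removed.
Biomass produced: P_X = Y_obs·Q·ΔS = 0.5530 × 2324 ≈ 1285 kg VSS/d.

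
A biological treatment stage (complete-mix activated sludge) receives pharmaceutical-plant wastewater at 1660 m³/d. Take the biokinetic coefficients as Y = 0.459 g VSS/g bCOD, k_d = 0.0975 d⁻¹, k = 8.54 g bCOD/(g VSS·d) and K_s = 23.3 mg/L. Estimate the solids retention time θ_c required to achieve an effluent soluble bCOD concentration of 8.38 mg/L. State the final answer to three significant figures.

At the target effluent, Y k S/(K_s+S) = 0.459×8.54×8.38/31.68 = 1.037 d⁻¹.
Then 1/θ_c = μ − k_d = 1.037 − 0.0975 = 0.9394 d⁻¹, giving θ_c = 1.065 d.

θ_c ≈ 1.06 d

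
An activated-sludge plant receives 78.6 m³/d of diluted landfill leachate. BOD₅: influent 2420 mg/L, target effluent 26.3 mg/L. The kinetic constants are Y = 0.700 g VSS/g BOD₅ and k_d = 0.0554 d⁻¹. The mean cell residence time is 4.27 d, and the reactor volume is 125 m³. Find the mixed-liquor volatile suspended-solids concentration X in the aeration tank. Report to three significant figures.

X ≈ 3640 mg/L

Solving the biomass balance for X: X = Y Q (S₀−S) θ_c / [V (1+k_d θ_c)] = 0.700 × 78.6 × (2420 − 26.3) × 4.27 / [125 × (1 + 0.0554 × 4.27)] = 3638 mg/L.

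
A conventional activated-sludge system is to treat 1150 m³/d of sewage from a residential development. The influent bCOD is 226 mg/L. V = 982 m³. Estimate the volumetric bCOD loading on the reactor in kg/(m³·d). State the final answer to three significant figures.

L_v ≈ 0.265 kg bCOD/(m³·d)

Volumetric loading L_v = Q·S₀ / V = 1150 × 226 g/m³ / 982.0 m³ = 264.7 g/(m³·d) = 0.2647 kg bCOD/(m³·d).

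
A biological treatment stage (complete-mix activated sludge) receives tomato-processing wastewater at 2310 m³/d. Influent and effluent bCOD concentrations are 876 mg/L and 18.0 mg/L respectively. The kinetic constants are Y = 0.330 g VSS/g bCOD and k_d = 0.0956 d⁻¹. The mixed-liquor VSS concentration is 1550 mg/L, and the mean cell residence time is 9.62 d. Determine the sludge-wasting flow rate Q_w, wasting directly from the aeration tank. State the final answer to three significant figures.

Q_w ≈ 220 m³/d

Rearranging the biomass balance for a CMAS with decay, V = Y·Q·ΔS·θ_c / [X·(1+k_d θ_c)] = 0.330 × 2310 × (876 − 18.0) × 9.62 / [1550 × (1 + 0.0956 × 9.62)] = 6.29×10^6 / 2975 = 2115 m³.
With mixed-liquor wasting, θ_c = V/Q_w, so Q_w = V/θ_c = 2115/9.62 = 219.8 m³/d.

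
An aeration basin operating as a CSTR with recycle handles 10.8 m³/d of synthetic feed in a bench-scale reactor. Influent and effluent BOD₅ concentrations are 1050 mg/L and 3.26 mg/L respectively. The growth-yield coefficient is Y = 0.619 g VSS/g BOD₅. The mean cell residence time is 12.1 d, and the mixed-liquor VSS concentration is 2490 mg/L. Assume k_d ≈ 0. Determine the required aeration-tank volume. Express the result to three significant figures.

Biomass mass balance (decay neglected): V·X = Y·Q·(S₀ − S)·θ_c, so V = 0.619 × 10.8 × (1050 − 3.26) × 12.1 / 2490 = 34.00 m³.

V ≈ 34.0 m³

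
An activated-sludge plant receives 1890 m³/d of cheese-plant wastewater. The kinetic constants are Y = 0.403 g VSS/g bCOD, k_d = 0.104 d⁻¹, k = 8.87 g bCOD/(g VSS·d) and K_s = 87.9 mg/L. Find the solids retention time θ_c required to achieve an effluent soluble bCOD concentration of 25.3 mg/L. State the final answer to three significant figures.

Specific growth rate at S = 25.3 mg/L: μ = YkS/(K_s+S) = 0.403·8.87·25.3/(87.9+25.3) = 0.7989 d⁻¹.
Then 1/θ_c = μ − k_d = 0.7989 − 0.104 = 0.6949 d⁻¹, giving θ_c = 1.439 d.

θ_c ≈ 1.44 d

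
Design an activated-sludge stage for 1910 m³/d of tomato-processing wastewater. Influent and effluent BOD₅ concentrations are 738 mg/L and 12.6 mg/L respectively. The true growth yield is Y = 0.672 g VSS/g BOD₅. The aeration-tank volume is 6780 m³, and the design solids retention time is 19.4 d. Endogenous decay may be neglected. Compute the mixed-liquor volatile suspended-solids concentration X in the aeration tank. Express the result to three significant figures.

X ≈ 2660 mg/L

From V·X = Y·Q·(S₀ − S)·θ_c (decay neglected): X = 0.672 × 1910 × (738 − 12.6) × 19.4 / 6780 = 2664 mg/L.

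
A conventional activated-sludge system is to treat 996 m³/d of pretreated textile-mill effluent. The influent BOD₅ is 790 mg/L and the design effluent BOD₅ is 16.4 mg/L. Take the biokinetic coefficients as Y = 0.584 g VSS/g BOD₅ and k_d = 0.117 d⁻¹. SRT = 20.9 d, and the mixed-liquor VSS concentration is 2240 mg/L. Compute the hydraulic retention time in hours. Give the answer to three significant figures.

Steady-state biomass mass balance: V·X·(1 + k_d·θ_c) = Y·Q·(S₀ − S)·θ_c, so V = 0.584 × 996 × (790 − 16.4) × 20.9 / [2240 × (1 + 0.117 × 20.9)] = 9.4×10^6 / 7717 = 1219 m³.
Hydraulic retention time τ = V/Q = 1219 / 996 = 1.223 d = 29.36 h.

τ ≈ 29.4 h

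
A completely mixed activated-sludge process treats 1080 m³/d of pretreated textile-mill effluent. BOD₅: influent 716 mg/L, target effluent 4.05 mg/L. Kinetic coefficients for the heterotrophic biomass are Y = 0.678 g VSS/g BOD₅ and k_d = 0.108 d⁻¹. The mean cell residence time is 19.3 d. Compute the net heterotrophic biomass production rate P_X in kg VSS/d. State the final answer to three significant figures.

P_X ≈ 169 kg VSS/d

Observed yield with endogenous decay: Y_obs = Y / (1 + k_d·θ_c) = 0.678 / (1 + 0.108 × 19.3) = 0.678 / 3.084 = 0.2198 g VSS/g BOD₅.
ΔS = 716 − 4.05 = 712.0 mg/L, so the substrate removal rate is 1080 × 712.0/1000 = 768.9 kg BOD₅/d.
So the net sludge growth is P_X = 0.2198 × 768.9 = 169.0 kg VSS/d.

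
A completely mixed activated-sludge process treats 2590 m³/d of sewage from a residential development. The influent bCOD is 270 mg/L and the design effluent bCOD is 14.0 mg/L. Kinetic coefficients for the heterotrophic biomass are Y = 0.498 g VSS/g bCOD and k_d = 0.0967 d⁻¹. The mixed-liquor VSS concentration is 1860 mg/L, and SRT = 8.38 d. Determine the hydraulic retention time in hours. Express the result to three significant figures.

τ ≈ 7.61 h

From the SRT design equation V = Y Q (S₀−S) θ_c / [X (1 + k_d θ_c)] = 0.498 × 2590 × (270 − 14.0) × 8.38 / [1860 × (1 + 0.0967 × 8.38)] = 2.77×10^6 / 3367 = 821.7 m³.
Hydraulic retention time τ = V/Q = 821.7 / 2590 = 0.3173 d = 7.615 h.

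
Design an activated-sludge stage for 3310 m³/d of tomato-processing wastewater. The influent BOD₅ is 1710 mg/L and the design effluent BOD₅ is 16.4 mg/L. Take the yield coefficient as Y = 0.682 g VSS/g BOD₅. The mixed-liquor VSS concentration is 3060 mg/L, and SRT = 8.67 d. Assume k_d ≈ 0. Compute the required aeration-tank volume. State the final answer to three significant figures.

With k_d = 0 the design equation reduces to V = Y Q (S₀−S) θ_c / X = 0.682 × 3310 × (1710 − 16.4) × 8.67 / 3060 = 10832 m³.

V ≈ 10800 m³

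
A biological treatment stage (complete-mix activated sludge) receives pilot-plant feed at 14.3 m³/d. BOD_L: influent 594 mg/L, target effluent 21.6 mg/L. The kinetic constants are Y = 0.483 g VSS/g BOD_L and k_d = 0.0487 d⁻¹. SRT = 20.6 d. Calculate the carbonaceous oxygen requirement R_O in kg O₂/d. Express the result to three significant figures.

R_O ≈ 5.38 kg O₂/d

Observed yield with endogenous decay: Y_obs = Y / (1 + k_d·θ_c) = 0.483 / (1 + 0.0487 × 20.6) = 0.483 / 2.003 = 0.2411 g VSS/g BOD_L.
ΔS = 594 − 21.6 = 572.4 mg/L, so the substrate removal rate is 14.3 × 572.4/1000 = 8.185 kg BOD_L/d.
Net sludge production P_X = 0.2411 × 8.185 = 1.974 kg VSS/d.
R_O = Q·ΔS − 1.42 P_X = 8.185 − 2.802 = 5.383 kg O₂/d.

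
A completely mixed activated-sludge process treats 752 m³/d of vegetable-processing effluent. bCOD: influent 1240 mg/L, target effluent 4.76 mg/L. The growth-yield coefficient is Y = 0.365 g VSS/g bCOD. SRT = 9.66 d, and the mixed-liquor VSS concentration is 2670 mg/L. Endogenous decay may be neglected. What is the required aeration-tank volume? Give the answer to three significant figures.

V ≈ 1230 m³

V·X = Y·Q·ΔS·θ_c gives V = 0.365 × 752 × (1240 − 4.76) × 9.66 / 2670 = 1227 m³.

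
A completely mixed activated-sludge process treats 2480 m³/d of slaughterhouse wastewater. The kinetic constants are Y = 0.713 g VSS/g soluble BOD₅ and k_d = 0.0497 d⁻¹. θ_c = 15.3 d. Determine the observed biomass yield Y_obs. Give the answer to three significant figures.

The observed yield is Y_obs = Y/(1 + k_d·θ_c) = 0.713 / (1 + 0.0497 × 15.3) = 0.713 / 1.760 = 0.4050 g VSS per g soluble BOD₅ removed.

Y_obs ≈ 0.405 g VSS/g soluble BOD₅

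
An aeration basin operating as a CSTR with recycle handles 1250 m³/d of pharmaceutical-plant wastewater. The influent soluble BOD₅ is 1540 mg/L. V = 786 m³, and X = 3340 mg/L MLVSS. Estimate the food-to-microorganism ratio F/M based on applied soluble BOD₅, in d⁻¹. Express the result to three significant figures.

F/M = Q·S₀ / (V·X) = 1250 × 1540 / (786.0 × 3340) = 0.7333 g soluble BOD₅·(g VSS·d)⁻¹.

F/M ≈ 0.733 d⁻¹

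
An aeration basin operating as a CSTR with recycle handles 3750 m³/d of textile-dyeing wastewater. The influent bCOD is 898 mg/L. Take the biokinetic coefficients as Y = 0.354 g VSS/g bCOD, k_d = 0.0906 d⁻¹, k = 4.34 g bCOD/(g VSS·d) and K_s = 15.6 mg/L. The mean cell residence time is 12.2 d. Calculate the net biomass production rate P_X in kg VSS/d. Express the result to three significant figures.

For a completely mixed reactor with recycle the Lawrence–McCarty relation gives S = K_s·(1 + k_d·θ_c) / [θ_c·(Y·k − k_d) − 1] = 15.6 × (1 + 0.0906 × 12.2) / [12.2 × (0.354 × 4.34 − 0.0906) − 1] = 32.84 / 16.64 = 1.974 mg/L.
Y_obs = Y / (1 + k_d θ_c) = 0.354 / (1 + 0.0906 × 12.2) = 0.354 / 2.105 = 0.1681.
Mass of bCOD removed per day: Q(S₀ − S) = 3750 × 896.0 g/m³ = 3360 kg/d.
Biomass produced: P_X = Y_obs·Q·ΔS = 0.1681 × 3360 ≈ 565.0 kg VSS/d.

P_X ≈ 565 kg VSS/d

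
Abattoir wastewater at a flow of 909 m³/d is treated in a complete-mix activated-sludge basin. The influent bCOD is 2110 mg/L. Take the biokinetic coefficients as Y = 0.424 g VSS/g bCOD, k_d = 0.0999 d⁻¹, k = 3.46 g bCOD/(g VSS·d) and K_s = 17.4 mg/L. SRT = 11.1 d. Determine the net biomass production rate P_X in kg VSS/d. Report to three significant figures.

From the Monod/SRT balance for a CMAS, S = K_s·(1+k_d θ_c)/[θ_c·(Y k − k_d) − 1] = 17.4 × (1 + 0.0999 × 11.1) / [11.1 × (0.424 × 3.46 − 0.0999) − 1] = 36.69 / 14.18 = 2.589 mg/L.
Correct the yield for decay: Y_obs = Y/(1 + k_d θ_c) = 0.424 / (1 + 0.0999 × 11.1) = 0.424 / 2.109 = 0.2011.
Q·(S₀ − S) = 909 × (2110 − 2.59) × 10⁻³ = 1916 kg/d removed.
Net biomass production P_X = Y_obs × Q·(S₀ − S) = 0.2011 × 1916 = 385.1 kg VSS/d.

P_X ≈ 385 kg VSS/d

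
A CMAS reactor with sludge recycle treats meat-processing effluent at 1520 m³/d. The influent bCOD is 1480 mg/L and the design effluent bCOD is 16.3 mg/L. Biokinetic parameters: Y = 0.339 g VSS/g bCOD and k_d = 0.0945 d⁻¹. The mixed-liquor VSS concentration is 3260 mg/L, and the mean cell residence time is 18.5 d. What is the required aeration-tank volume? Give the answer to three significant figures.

V ≈ 1560 m³

Rearranging the biomass balance for a CMAS with decay, V = Y·Q·ΔS·θ_c / [X·(1+k_d θ_c)] = 0.339 × 1520 × (1480 − 16.3) × 18.5 / [3260 × (1 + 0.0945 × 18.5)] = 1.4×10^7 / 8959 = 1557 m³.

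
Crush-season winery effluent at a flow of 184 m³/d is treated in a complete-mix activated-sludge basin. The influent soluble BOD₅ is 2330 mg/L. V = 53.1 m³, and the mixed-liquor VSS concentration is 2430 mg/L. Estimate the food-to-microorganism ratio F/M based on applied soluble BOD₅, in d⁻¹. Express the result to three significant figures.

F/M ≈ 3.32 d⁻¹

F/M = applied load / biomass = Q·S₀/(V·X) = 184 × 2330 / (53.10 × 2430) = 3.323 d⁻¹.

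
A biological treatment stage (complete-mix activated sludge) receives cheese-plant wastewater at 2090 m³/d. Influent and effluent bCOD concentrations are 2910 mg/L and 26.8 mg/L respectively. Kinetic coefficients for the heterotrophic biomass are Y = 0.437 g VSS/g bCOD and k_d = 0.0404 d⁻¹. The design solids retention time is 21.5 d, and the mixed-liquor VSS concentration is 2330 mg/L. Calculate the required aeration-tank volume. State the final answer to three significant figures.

Rearranging the biomass balance for a CMAS with decay, V = Y·Q·ΔS·θ_c / [X·(1+k_d θ_c)] = 0.437 × 2090 × (2910 − 26.8) × 21.5 / [2330 × (1 + 0.0404 × 21.5)] = 5.66×10^7 / 4354 = 13004 m³.

V ≈ 13000 m³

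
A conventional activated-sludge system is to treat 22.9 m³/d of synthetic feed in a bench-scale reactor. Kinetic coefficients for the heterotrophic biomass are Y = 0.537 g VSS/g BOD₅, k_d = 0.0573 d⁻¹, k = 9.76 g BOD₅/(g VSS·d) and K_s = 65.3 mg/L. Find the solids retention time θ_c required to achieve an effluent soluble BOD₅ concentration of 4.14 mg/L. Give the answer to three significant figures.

θ_c ≈ 3.92 d

At the target effluent, Y k S/(K_s+S) = 0.537×9.76×4.14/69.44 = 0.3125 d⁻¹.
Then 1/θ_c = μ − k_d = 0.3125 − 0.0573 = 0.2552 d⁻¹, giving θ_c = 3.919 d.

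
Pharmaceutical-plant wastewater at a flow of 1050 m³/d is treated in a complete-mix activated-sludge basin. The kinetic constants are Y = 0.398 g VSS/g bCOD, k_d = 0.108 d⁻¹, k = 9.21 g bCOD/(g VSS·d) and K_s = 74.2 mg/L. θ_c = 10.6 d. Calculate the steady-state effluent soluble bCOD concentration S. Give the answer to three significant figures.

Effluent substrate depends only on kinetics and SRT: S = K_s(1 + k_d θ_c) / [θ_c(Yk − k_d) − 1] = 74.2 × (1 + 0.108 × 10.6) / [10.6 × (0.398 × 9.21 − 0.108) − 1] = 159.1 / 36.71 = 4.335 mg/L.

S ≈ 4.34 mg/L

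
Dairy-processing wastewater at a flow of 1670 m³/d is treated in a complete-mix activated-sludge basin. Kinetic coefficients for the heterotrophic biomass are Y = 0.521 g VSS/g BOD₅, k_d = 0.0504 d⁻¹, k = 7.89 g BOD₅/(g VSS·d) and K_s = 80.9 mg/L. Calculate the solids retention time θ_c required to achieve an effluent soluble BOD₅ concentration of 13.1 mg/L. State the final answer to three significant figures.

Specific growth rate at S = 13.1 mg/L: μ = YkS/(K_s+S) = 0.521·7.89·13.1/(80.9+13.1) = 0.5729 d⁻¹.
θ_c = 1/(μ − k_d) = 1/(0.5729 − 0.0504) = 1/0.5225 = 1.914 d.

θ_c ≈ 1.91 d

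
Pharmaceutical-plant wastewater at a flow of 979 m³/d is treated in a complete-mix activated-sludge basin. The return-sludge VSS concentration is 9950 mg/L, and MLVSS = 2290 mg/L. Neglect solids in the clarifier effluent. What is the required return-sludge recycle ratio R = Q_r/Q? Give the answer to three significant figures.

Solids balance on the clarifier gives (1+R)X = R·X_r, so R = X/(X_r − X) = 2290 / (9950 − 2290) = 0.2990.

R ≈ 0.299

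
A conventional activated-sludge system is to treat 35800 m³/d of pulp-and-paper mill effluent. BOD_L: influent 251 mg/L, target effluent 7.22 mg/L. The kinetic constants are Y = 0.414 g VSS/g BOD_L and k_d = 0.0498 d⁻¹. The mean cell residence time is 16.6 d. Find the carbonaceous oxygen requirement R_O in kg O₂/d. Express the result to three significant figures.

R_O ≈ 5920 kg O₂/d

Observed yield with endogenous decay: Y_obs = Y / (1 + k_d·θ_c) = 0.414 / (1 + 0.0498 × 16.6) = 0.414 / 1.827 = 0.2266 g VSS/g BOD_L.
Substrate removed = Q·(S₀ − S) = 35800 m³/d × (251 − 7.22) g/m³ = 8.73×10^6 g/d = 8727 kg/d.
Net sludge production P_X = 0.2266 × 8727 = 1978 kg VSS/d.
Carbonaceous O₂ demand = substrate oxidised − cell-mass equivalent = 8727 − 1.42 × 1978 = 5919 kg O₂/d.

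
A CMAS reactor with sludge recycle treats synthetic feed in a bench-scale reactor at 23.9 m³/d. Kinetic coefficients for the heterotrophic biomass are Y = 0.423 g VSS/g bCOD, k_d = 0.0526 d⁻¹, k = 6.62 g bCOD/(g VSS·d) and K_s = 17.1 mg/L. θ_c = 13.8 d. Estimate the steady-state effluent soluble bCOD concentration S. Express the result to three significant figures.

S ≈ 0.799 mg/L

Effluent substrate depends only on kinetics and SRT: S = K_s(1 + k_d θ_c) / [θ_c(Yk − k_d) − 1] = 17.1 × (1 + 0.0526 × 13.8) / [13.8 × (0.423 × 6.62 − 0.0526) − 1] = 29.51 / 36.92 = 0.7994 mg/L.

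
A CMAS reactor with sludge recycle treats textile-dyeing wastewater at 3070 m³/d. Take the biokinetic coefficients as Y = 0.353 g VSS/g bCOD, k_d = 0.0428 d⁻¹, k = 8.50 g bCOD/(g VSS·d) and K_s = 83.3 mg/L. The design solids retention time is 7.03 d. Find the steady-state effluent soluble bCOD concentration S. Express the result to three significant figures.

For a completely mixed reactor with recycle the Lawrence–McCarty relation gives S = K_s·(1 + k_d·θ_c) / [θ_c·(Y·k − k_d) − 1] = 83.3 × (1 + 0.0428 × 7.03) / [7.03 × (0.353 × 8.50 − 0.0428) − 1] = 108.4 / 19.79 = 5.475 mg/L.

S ≈ 5.47 mg/L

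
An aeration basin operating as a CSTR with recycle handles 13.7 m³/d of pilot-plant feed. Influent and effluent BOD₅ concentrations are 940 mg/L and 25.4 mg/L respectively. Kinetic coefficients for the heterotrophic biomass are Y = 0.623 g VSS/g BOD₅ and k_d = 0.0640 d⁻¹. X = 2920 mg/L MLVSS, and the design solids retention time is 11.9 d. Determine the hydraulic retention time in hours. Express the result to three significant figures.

τ ≈ 31.6 h

From the SRT design equation V = Y Q (S₀−S) θ_c / [X (1 + k_d θ_c)] = 0.623 × 13.7 × (940 − 25.4) × 11.9 / [2920 × (1 + 0.0640 × 11.9)] = 9.29×10^4 / 5144 = 18.06 m³.
HRT = V/Q = 18.06 m³ / 13.7 m³·d⁻¹ = 1.318 d × 24 = 31.64 h.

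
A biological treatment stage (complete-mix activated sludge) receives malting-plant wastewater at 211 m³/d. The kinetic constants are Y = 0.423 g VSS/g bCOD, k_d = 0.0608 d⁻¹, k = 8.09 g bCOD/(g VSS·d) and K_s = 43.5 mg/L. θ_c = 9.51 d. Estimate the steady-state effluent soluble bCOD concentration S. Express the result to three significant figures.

S ≈ 2.22 mg/L

Effluent substrate depends only on kinetics and SRT: S = K_s(1 + k_d θ_c) / [θ_c(Yk − k_d) − 1] = 43.5 × (1 + 0.0608 × 9.51) / [9.51 × (0.423 × 8.09 − 0.0608) − 1] = 68.65 / 30.97 = 2.217 mg/L.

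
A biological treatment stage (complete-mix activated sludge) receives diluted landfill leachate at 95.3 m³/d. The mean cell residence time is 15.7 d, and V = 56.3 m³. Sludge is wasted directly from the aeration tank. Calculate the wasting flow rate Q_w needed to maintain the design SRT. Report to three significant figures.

For wasting at MLVSS concentration, Q_w = V/θ_c = 56.30/15.7 = 3.586 m³/d.

Q_w ≈ 3.59 m³/d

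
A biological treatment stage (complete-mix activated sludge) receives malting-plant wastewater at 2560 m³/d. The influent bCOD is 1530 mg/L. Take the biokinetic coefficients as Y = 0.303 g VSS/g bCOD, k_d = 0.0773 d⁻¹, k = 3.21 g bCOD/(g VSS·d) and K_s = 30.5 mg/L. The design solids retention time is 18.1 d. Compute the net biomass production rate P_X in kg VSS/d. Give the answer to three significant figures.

From the Monod/SRT balance for a CMAS, S = K_s·(1+k_d θ_c)/[θ_c·(Y k − k_d) − 1] = 30.5 × (1 + 0.0773 × 18.1) / [18.1 × (0.303 × 3.21 − 0.0773) − 1] = 73.17 / 15.21 = 4.812 mg/L.
Observed yield with endogenous decay: Y_obs = Y / (1 + k_d·θ_c) = 0.303 / (1 + 0.0773 × 18.1) = 0.303 / 2.399 = 0.1263 g VSS/g bCOD.
Mass of bCOD removed per day: Q(S₀ − S) = 2560 × 1525 g/m³ = 3904 kg/d.
So the net sludge growth is P_X = 0.1263 × 3904 = 493.1 kg VSS/d.

P_X ≈ 493 kg VSS/d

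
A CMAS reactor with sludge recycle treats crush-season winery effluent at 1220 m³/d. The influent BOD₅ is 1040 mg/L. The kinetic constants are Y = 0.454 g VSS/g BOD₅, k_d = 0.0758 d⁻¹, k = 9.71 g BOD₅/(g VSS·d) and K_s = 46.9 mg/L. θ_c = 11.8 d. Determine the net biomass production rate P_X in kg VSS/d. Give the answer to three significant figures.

Effluent substrate depends only on kinetics and SRT: S = K_s(1 + k_d θ_c) / [θ_c(Yk − k_d) − 1] = 46.9 × (1 + 0.0758 × 11.8) / [11.8 × (0.454 × 9.71 − 0.0758) − 1] = 88.85 / 50.12 = 1.773 mg/L.
Correct the yield for decay: Y_obs = Y/(1 + k_d θ_c) = 0.454 / (1 + 0.0758 × 11.8) = 0.454 / 1.894 = 0.2396.
Substrate removed = Q·(S₀ − S) = 1220 m³/d × (1040 − 1.77) g/m³ = 1.27×10^6 g/d = 1267 kg/d.
Biomass produced: P_X = Y_obs·Q·ΔS = 0.2396 × 1267 ≈ 303.5 kg VSS/d.

P_X ≈ 304 kg VSS/d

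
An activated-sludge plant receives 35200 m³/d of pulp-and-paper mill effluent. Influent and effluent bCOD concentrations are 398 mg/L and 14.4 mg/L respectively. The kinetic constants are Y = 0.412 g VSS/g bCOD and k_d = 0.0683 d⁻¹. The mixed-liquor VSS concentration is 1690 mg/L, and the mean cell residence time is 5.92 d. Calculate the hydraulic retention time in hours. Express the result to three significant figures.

τ ≈ 9.46 h

From the SRT design equation V = Y Q (S₀−S) θ_c / [X (1 + k_d θ_c)] = 0.412 × 35200 × (398 − 14.4) × 5.92 / [1690 × (1 + 0.0683 × 5.92)] = 3.29×10^7 / 2373 = 13877 m³.
HRT = V/Q = 13877 m³ / 35200 m³·d⁻¹ = 0.3942 d × 24 = 9.461 h.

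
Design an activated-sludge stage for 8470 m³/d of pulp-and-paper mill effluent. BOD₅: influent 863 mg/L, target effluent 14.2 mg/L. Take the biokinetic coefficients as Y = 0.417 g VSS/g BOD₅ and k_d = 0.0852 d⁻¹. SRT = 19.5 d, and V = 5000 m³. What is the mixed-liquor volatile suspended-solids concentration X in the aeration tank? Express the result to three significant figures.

From V·X·(1 + k_d·θ_c) = Y·Q·(S₀ − S)·θ_c: X = 0.417 × 8470 × (863 − 14.2) × 19.5 / [5000 × (1 + 0.0852 × 19.5)] = 4393 mg/L.

X ≈ 4390 mg/L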